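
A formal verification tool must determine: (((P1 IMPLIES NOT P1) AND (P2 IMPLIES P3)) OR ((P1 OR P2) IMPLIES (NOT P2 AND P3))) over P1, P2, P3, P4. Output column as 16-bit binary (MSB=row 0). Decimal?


Formula: (((P1 IMPLIES NOT P1) AND (P2 IMPLIES P3)) OR ((P1 OR P2) IMPLIES (NOT P2 AND P3))) over P1, P2, P3, P4 (16 rows)
Evaluate each row (bits = P1,P2,P3,P4, MSB first):
  row 0 [0000]: (((0 IMPLIES NOT 0) AND (0 IMPLIES 0)) OR ((0 OR 0) IMPLIES (NOT 0 AND 0))) -> 1
  row 1 [0001]: (((0 IMPLIES NOT 0) AND (0 IMPLIES 0)) OR ((0 OR 0) IMPLIES (NOT 0 AND 0))) -> 1
  row 2 [0010]: (((0 IMPLIES NOT 0) AND (0 IMPLIES 1)) OR ((0 OR 0) IMPLIES (NOT 0 AND 1))) -> 1
  row 3 [0011]: (((0 IMPLIES NOT 0) AND (0 IMPLIES 1)) OR ((0 OR 0) IMPLIES (NOT 0 AND 1))) -> 1
  row 4 [0100]: (((0 IMPLIES NOT 0) AND (1 IMPLIES 0)) OR ((0 OR 1) IMPLIES (NOT 1 AND 0))) -> 0
  row 5 [0101]: (((0 IMPLIES NOT 0) AND (1 IMPLIES 0)) OR ((0 OR 1) IMPLIES (NOT 1 AND 0))) -> 0
  row 6 [0110]: (((0 IMPLIES NOT 0) AND (1 IMPLIES 1)) OR ((0 OR 1) IMPLIES (NOT 1 AND 1))) -> 1
  row 7 [0111]: (((0 IMPLIES NOT 0) AND (1 IMPLIES 1)) OR ((0 OR 1) IMPLIES (NOT 1 AND 1))) -> 1
  row 8 [1000]: (((1 IMPLIES NOT 1) AND (0 IMPLIES 0)) OR ((1 OR 0) IMPLIES (NOT 0 AND 0))) -> 0
  row 9 [1001]: (((1 IMPLIES NOT 1) AND (0 IMPLIES 0)) OR ((1 OR 0) IMPLIES (NOT 0 AND 0))) -> 0
  row 10 [1010]: (((1 IMPLIES NOT 1) AND (0 IMPLIES 1)) OR ((1 OR 0) IMPLIES (NOT 0 AND 1))) -> 1
  row 11 [1011]: (((1 IMPLIES NOT 1) AND (0 IMPLIES 1)) OR ((1 OR 0) IMPLIES (NOT 0 AND 1))) -> 1
  row 12 [1100]: (((1 IMPLIES NOT 1) AND (1 IMPLIES 0)) OR ((1 OR 1) IMPLIES (NOT 1 AND 0))) -> 0
  row 13 [1101]: (((1 IMPLIES NOT 1) AND (1 IMPLIES 0)) OR ((1 OR 1) IMPLIES (NOT 1 AND 0))) -> 0
  row 14 [1110]: (((1 IMPLIES NOT 1) AND (1 IMPLIES 1)) OR ((1 OR 1) IMPLIES (NOT 1 AND 1))) -> 0
  row 15 [1111]: (((1 IMPLIES NOT 1) AND (1 IMPLIES 1)) OR ((1 OR 1) IMPLIES (NOT 1 AND 1))) -> 0
Full result column, 4 rows per line (P1,P2 fixed per line; P3,P4 runs 00..11 left to right):
  rows 0-3 [P1,P2=00]: 1111  = hex F
  rows 4-7 [P1,P2=01]: 0011  = hex 3
  rows 8-11 [P1,P2=10]: 0011  = hex 3
  rows 12-15 [P1,P2=11]: 0000  = hex 0
Output column (row 0 .. row 15) = 1111001100110000
Output column grouped in 4s = 1111 0011 0011 0000 = 0xF330
Convert to decimal digit by digit (value = value*16 + digit):
  F -> 15
  15*16 + 3 = 243
  243*16 + 3 = 3891
  3891*16 + 0 = 62256
Decimal = 62256

62256


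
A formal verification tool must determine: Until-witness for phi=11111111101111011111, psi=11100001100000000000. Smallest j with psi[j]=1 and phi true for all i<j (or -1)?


(phi U psi) at 0: need smallest j with psi[j]=1 and phi[i]=1 for all i in [0,j).
Scan from step 0:
  step 0: psi=1 and phi held for [0,0) -> witness found
Witness step = 0

0


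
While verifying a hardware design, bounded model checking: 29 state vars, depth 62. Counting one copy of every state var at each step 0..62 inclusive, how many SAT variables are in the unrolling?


BMC unrolls to depth k, creating one copy of each state var for steps 0..k.
Step count = 62 + 1 = 63 (steps 0 through 62)
Vars per step = 29
Total = 29 * 63 = 1827

1827


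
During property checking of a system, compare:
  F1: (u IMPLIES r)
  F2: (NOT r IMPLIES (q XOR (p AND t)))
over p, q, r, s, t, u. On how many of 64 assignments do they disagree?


F1 = (u IMPLIES r)
F2 = (NOT r IMPLIES (q XOR (p AND t)))
Evaluate both on each of 64 rows (bits = p,q,r,s,t,u):
  row 0 [000000]: F1=1 F2=0 (differ) -> 1
  row 1 [000001]: F1=0 F2=0 -> 0
  row 2 [000010]: F1=1 F2=0 (differ) -> 1
  row 3 [000011]: F1=0 F2=0 -> 0
  row 4 [000100]: F1=1 F2=0 (differ) -> 1
  (every remaining row is evaluated the same way; all 64 results are listed next)
Full result column, 8 rows per line (p,q,r fixed per line; s,t,u runs 000..111 left to right):
  rows 0-7 [p,q,r=000]: 10101010  (ones: 4)
  rows 8-15 [p,q,r=001]: 00000000  (ones: 0)
  rows 16-23 [p,q,r=010]: 01010101  (ones: 4)
  rows 24-31 [p,q,r=011]: 00000000  (ones: 0)
  rows 32-39 [p,q,r=100]: 10011001  (ones: 4)
  rows 40-47 [p,q,r=101]: 00000000  (ones: 0)
  rows 48-55 [p,q,r=110]: 01100110  (ones: 4)
  rows 56-63 [p,q,r=111]: 00000000  (ones: 0)
Disagreements = 4+0+4+0+4+0+4+0 = 16

16


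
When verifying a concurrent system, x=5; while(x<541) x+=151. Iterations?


Step 1: x goes from 5 toward 541 by 151; the body runs while x<541, so iterations = ceil((bound-start)/step)
Step 2: Distance=536
Step 3: ceil(536/151)=4

4


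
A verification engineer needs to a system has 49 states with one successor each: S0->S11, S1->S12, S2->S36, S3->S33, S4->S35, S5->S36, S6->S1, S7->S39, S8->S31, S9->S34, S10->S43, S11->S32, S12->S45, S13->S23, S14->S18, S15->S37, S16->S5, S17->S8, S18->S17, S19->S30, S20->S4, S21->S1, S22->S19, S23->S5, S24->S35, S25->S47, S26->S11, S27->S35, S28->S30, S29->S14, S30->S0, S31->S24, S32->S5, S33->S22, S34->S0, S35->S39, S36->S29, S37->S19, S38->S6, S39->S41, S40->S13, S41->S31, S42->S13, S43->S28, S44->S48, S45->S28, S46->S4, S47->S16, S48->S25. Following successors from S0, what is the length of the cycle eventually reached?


Trace from S0 until a state repeats:
  S0 -> S11 -> S32 -> S5 -> S36 -> S29 -> S14 -> S18 -> S17 -> S8 -> S31 -> S24 -> S35 -> S39 -> S41 -> S31
S31 first seen at step 10, revisited at step 15.
Cycle length = 15 - 10 = 5

5


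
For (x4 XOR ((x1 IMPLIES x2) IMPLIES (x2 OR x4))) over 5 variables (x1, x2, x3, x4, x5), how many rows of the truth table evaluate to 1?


Formula: (x4 XOR ((x1 IMPLIES x2) IMPLIES (x2 OR x4))) over 5 vars (32 rows)
Evaluate each row (x1, x2, x3, x4, x5 as bits, MSB first):
  row 0 [00000]: (0 XOR ((0 IMPLIES 0) IMPLIES (0 OR 0))) -> 0
  row 1 [00001]: (0 XOR ((0 IMPLIES 0) IMPLIES (0 OR 0))) -> 0
  row 2 [00010]: (1 XOR ((0 IMPLIES 0) IMPLIES (0 OR 1))) -> 0
  row 3 [00011]: (1 XOR ((0 IMPLIES 0) IMPLIES (0 OR 1))) -> 0
  row 4 [00100]: (0 XOR ((0 IMPLIES 0) IMPLIES (0 OR 0))) -> 0
  row 5 [00101]: (0 XOR ((0 IMPLIES 0) IMPLIES (0 OR 0))) -> 0
  row 6 [00110]: (1 XOR ((0 IMPLIES 0) IMPLIES (0 OR 1))) -> 0
  row 7 [00111]: (1 XOR ((0 IMPLIES 0) IMPLIES (0 OR 1))) -> 0
  row 8 [01000]: (0 XOR ((0 IMPLIES 1) IMPLIES (1 OR 0))) -> 1
  row 9 [01001]: (0 XOR ((0 IMPLIES 1) IMPLIES (1 OR 0))) -> 1
  row 10 [01010]: (1 XOR ((0 IMPLIES 1) IMPLIES (1 OR 1))) -> 0
  row 11 [01011]: (1 XOR ((0 IMPLIES 1) IMPLIES (1 OR 1))) -> 0
  row 12 [01100]: (0 XOR ((0 IMPLIES 1) IMPLIES (1 OR 0))) -> 1
  row 13 [01101]: (0 XOR ((0 IMPLIES 1) IMPLIES (1 OR 0))) -> 1
  row 14 [01110]: (1 XOR ((0 IMPLIES 1) IMPLIES (1 OR 1))) -> 0
  row 15 [01111]: (1 XOR ((0 IMPLIES 1) IMPLIES (1 OR 1))) -> 0
  row 16 [10000]: (0 XOR ((1 IMPLIES 0) IMPLIES (0 OR 0))) -> 1
  row 17 [10001]: (0 XOR ((1 IMPLIES 0) IMPLIES (0 OR 0))) -> 1
  row 18 [10010]: (1 XOR ((1 IMPLIES 0) IMPLIES (0 OR 1))) -> 0
  row 19 [10011]: (1 XOR ((1 IMPLIES 0) IMPLIES (0 OR 1))) -> 0
  row 20 [10100]: (0 XOR ((1 IMPLIES 0) IMPLIES (0 OR 0))) -> 1
  row 21 [10101]: (0 XOR ((1 IMPLIES 0) IMPLIES (0 OR 0))) -> 1
  row 22 [10110]: (1 XOR ((1 IMPLIES 0) IMPLIES (0 OR 1))) -> 0
  row 23 [10111]: (1 XOR ((1 IMPLIES 0) IMPLIES (0 OR 1))) -> 0
  row 24 [11000]: (0 XOR ((1 IMPLIES 1) IMPLIES (1 OR 0))) -> 1
  row 25 [11001]: (0 XOR ((1 IMPLIES 1) IMPLIES (1 OR 0))) -> 1
  row 26 [11010]: (1 XOR ((1 IMPLIES 1) IMPLIES (1 OR 1))) -> 0
  row 27 [11011]: (1 XOR ((1 IMPLIES 1) IMPLIES (1 OR 1))) -> 0
  row 28 [11100]: (0 XOR ((1 IMPLIES 1) IMPLIES (1 OR 0))) -> 1
  row 29 [11101]: (0 XOR ((1 IMPLIES 1) IMPLIES (1 OR 0))) -> 1
  row 30 [11110]: (1 XOR ((1 IMPLIES 1) IMPLIES (1 OR 1))) -> 0
  row 31 [11111]: (1 XOR ((1 IMPLIES 1) IMPLIES (1 OR 1))) -> 0
Full result column, 8 rows per line (x1,x2 fixed per line; x3,x4,x5 runs 000..111 left to right):
  rows 0-7 [x1,x2=00]: 00000000  (ones: 0)
  rows 8-15 [x1,x2=01]: 11001100  (ones: 4)
  rows 16-23 [x1,x2=10]: 11001100  (ones: 4)
  rows 24-31 [x1,x2=11]: 11001100  (ones: 4)
Count of 1-rows = 0+4+4+4 = 12

12


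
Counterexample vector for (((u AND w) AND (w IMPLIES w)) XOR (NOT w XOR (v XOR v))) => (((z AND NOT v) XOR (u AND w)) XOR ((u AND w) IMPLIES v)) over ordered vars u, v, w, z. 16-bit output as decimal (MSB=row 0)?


F1 = (((u AND w) AND (w IMPLIES w)) XOR (NOT w XOR (v XOR v)))
F2 = (((z AND NOT v) XOR (u AND w)) XOR ((u AND w) IMPLIES v))
Counterexample to F1=>F2 is where F1=1 and F2=0.
Evaluate each row (bits = u,v,w,z, MSB first):
  row 0 [0000]: F1=1 F2=1 -> F1&~F2 -> 0
  row 1 [0001]: F1=1 F2=0 -> F1&~F2 -> 1
  row 2 [0010]: F1=0 F2=1 -> F1&~F2 -> 0
  row 3 [0011]: F1=0 F2=0 -> F1&~F2 -> 0
  row 4 [0100]: F1=1 F2=1 -> F1&~F2 -> 0
  row 5 [0101]: F1=1 F2=1 -> F1&~F2 -> 0
  row 6 [0110]: F1=0 F2=1 -> F1&~F2 -> 0
  row 7 [0111]: F1=0 F2=1 -> F1&~F2 -> 0
  row 8 [1000]: F1=1 F2=1 -> F1&~F2 -> 0
  row 9 [1001]: F1=1 F2=0 -> F1&~F2 -> 1
  row 10 [1010]: F1=1 F2=1 -> F1&~F2 -> 0
  row 11 [1011]: F1=1 F2=0 -> F1&~F2 -> 1
  row 12 [1100]: F1=1 F2=1 -> F1&~F2 -> 0
  row 13 [1101]: F1=1 F2=1 -> F1&~F2 -> 0
  row 14 [1110]: F1=1 F2=0 -> F1&~F2 -> 1
  row 15 [1111]: F1=1 F2=0 -> F1&~F2 -> 1
Full result column, 4 rows per line (u,v fixed per line; w,z runs 00..11 left to right):
  rows 0-3 [u,v=00]: 0100  = hex 4
  rows 4-7 [u,v=01]: 0000  = hex 0
  rows 8-11 [u,v=10]: 0101  = hex 5
  rows 12-15 [u,v=11]: 0011  = hex 3
Counterexample vector (row 0 .. row 15) = 0100000001010011
Output column grouped in 4s = 0100 0000 0101 0011 = 0x4053
Convert to decimal digit by digit (value = value*16 + digit):
  4 -> 4
  4*16 + 0 = 64
  64*16 + 5 = 1029
  1029*16 + 3 = 16467
Decimal = 16467

16467


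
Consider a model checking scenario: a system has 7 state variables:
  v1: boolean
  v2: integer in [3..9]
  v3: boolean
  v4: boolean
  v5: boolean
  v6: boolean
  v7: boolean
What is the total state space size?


State space = product of domain sizes of all variables.
Domain sizes:
  v1 (boolean): 2
  v2 (integer in [3..9]): 7
  v3 (boolean): 2
  v4 (boolean): 2
  v5 (boolean): 2
  v6 (boolean): 2
  v7 (boolean): 2
Product = 2 * 7 * 2 * 2 * 2 * 2 * 2 = 448

448


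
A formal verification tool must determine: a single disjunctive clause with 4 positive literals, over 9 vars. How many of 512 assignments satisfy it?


Step 1: Total=2^9=512
Step 2: Unsat when all 4 false: 2^5=32
Step 3: Sat=512-32=480

480


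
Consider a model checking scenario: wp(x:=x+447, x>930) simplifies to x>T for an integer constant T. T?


Formula: wp(x:=E, P) = P[E/x] (substitute E for x in postcondition)
Step 1: Postcondition: x>930
Step 2: Substitute x+447 for x: x+447>930
Step 3: Solve for x: x > 930-447 = 483

483


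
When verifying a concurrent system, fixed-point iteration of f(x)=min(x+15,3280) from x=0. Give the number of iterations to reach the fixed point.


Step 1: x=0, cap=3280, increment=15
Step 2: x grows by 15 each step until capped at 3280; fixed point is x=3280
Step 3: iterations = ceil(3280/15) = 219

219


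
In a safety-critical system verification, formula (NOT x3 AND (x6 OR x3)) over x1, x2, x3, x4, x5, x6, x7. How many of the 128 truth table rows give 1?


Formula: (NOT x3 AND (x6 OR x3)) over 7 vars (128 rows)
Evaluate each row (x1, x2, x3, x4, x5, x6, x7 as bits, MSB first):
  row 0 [0000000]: (NOT 0 AND (0 OR 0)) -> 0
  row 1 [0000001]: (NOT 0 AND (0 OR 0)) -> 0
  row 2 [0000010]: (NOT 0 AND (1 OR 0)) -> 1
  row 3 [0000011]: (NOT 0 AND (1 OR 0)) -> 1
  row 4 [0000100]: (NOT 0 AND (0 OR 0)) -> 0
  (every remaining row is evaluated the same way; all 128 results are listed next)
Full result column, 8 rows per line (x1,x2,x3,x4 fixed per line; x5,x6,x7 runs 000..111 left to right):
  rows 0-7 [x1,x2,x3,x4=0000]: 00110011  (ones: 4)
  rows 8-15 [x1,x2,x3,x4=0001]: 00110011  (ones: 4)
  rows 16-23 [x1,x2,x3,x4=0010]: 00000000  (ones: 0)
  rows 24-31 [x1,x2,x3,x4=0011]: 00000000  (ones: 0)
  rows 32-39 [x1,x2,x3,x4=0100]: 00110011  (ones: 4)
  rows 40-47 [x1,x2,x3,x4=0101]: 00110011  (ones: 4)
  rows 48-55 [x1,x2,x3,x4=0110]: 00000000  (ones: 0)
  rows 56-63 [x1,x2,x3,x4=0111]: 00000000  (ones: 0)
  rows 64-71 [x1,x2,x3,x4=1000]: 00110011  (ones: 4)
  rows 72-79 [x1,x2,x3,x4=1001]: 00110011  (ones: 4)
  rows 80-87 [x1,x2,x3,x4=1010]: 00000000  (ones: 0)
  rows 88-95 [x1,x2,x3,x4=1011]: 00000000  (ones: 0)
  rows 96-103 [x1,x2,x3,x4=1100]: 00110011  (ones: 4)
  rows 104-111 [x1,x2,x3,x4=1101]: 00110011  (ones: 4)
  rows 112-119 [x1,x2,x3,x4=1110]: 00000000  (ones: 0)
  rows 120-127 [x1,x2,x3,x4=1111]: 00000000  (ones: 0)
Count of 1-rows = 4+4+0+0+4+4+0+0+4+4+0+0+4+4+0+0 = 32

32


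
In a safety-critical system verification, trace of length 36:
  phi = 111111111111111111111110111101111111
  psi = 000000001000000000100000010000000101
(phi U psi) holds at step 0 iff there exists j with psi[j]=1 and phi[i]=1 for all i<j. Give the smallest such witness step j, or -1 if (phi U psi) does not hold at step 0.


(phi U psi) at 0: need smallest j with psi[j]=1 and phi[i]=1 for all i in [0,j).
Scan from step 0:
  step 0: phi=1, psi=0 -> continue
  step 1: phi=1, psi=0 -> continue
  step 2: phi=1, psi=0 -> continue
  step 3: phi=1, psi=0 -> continue
  step 8: psi=1 and phi held for [0,8) -> witness found
Witness step = 8

8


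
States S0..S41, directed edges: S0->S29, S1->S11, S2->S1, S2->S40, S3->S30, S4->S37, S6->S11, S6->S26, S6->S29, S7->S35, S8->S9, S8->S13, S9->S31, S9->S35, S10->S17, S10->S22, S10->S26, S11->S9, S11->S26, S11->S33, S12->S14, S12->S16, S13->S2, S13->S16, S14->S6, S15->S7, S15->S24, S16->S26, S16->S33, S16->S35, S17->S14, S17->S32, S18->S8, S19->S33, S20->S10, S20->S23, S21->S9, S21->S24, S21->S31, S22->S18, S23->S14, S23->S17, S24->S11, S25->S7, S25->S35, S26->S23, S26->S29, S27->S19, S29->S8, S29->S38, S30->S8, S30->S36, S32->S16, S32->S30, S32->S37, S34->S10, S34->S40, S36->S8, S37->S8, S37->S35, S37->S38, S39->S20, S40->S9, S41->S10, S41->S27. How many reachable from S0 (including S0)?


BFS from S0:
  layer 0: {S0}
  layer 1: {S29}
  layer 2: {S8, S38}
  layer 3: {S9, S13}
  layer 4: {S2, S16, S31, S35}
  layer 5: {S1, S26, S33, S40}
  layer 6: {S11, S23}
  layer 7: {S14, S17}
  layer 8: {S6, S32}
  layer 9: {S30, S37}
  layer 10: {S36}
Reachable set: {S0, S1, S2, S6, S8, S9, S11, S13, S14, S16, S17, S23, S26, S29, S30, S31, S32, S33, S35, S36, S37, S38, S40}
Count = 23

23


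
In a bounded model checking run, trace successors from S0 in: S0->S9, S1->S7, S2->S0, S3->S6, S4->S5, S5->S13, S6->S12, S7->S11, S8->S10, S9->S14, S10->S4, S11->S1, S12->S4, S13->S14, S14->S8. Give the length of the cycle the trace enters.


Trace from S0 until a state repeats:
  S0 -> S9 -> S14 -> S8 -> S10 -> S4 -> S5 -> S13 -> S14
S14 first seen at step 2, revisited at step 8.
Cycle length = 8 - 2 = 6

6


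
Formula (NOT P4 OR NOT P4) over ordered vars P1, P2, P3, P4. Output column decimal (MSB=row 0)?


Formula: (NOT P4 OR NOT P4) over P1, P2, P3, P4 (16 rows)
Evaluate each row (bits = P1,P2,P3,P4, MSB first):
  row 0 [0000]: (NOT 0 OR NOT 0) -> 1
  row 1 [0001]: (NOT 1 OR NOT 1) -> 0
  row 2 [0010]: (NOT 0 OR NOT 0) -> 1
  row 3 [0011]: (NOT 1 OR NOT 1) -> 0
  row 4 [0100]: (NOT 0 OR NOT 0) -> 1
  row 5 [0101]: (NOT 1 OR NOT 1) -> 0
  row 6 [0110]: (NOT 0 OR NOT 0) -> 1
  row 7 [0111]: (NOT 1 OR NOT 1) -> 0
  row 8 [1000]: (NOT 0 OR NOT 0) -> 1
  row 9 [1001]: (NOT 1 OR NOT 1) -> 0
  row 10 [1010]: (NOT 0 OR NOT 0) -> 1
  row 11 [1011]: (NOT 1 OR NOT 1) -> 0
  row 12 [1100]: (NOT 0 OR NOT 0) -> 1
  row 13 [1101]: (NOT 1 OR NOT 1) -> 0
  row 14 [1110]: (NOT 0 OR NOT 0) -> 1
  row 15 [1111]: (NOT 1 OR NOT 1) -> 0
Full result column, 4 rows per line (P1,P2 fixed per line; P3,P4 runs 00..11 left to right):
  rows 0-3 [P1,P2=00]: 1010  = hex A
  rows 4-7 [P1,P2=01]: 1010  = hex A
  rows 8-11 [P1,P2=10]: 1010  = hex A
  rows 12-15 [P1,P2=11]: 1010  = hex A
Output column (row 0 .. row 15) = 1010101010101010
Output column grouped in 4s = 1010 1010 1010 1010 = 0xAAAA
Convert to decimal digit by digit (value = value*16 + digit):
  A -> 10
  10*16 + 10 (A) = 170
  170*16 + 10 (A) = 2730
  2730*16 + 10 (A) = 43690
Decimal = 43690

43690


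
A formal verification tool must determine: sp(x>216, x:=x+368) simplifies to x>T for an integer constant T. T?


Formula: sp(P, x:=E) = exists old_x. (x = E[old_x/x]) AND P[old_x/x] (old_x is the value of x before the assignment; eliminate old_x by solving x = E[old_x/x] for old_x)
Step 1: Precondition P: x>216, i.e. old_x > 216
Step 2: Assignment gives x = old_x + 368, so old_x = x - 368
Step 3: Substitute into P: x - 368 > 216
Step 4: Simplify: x > 216+368 = 584

584


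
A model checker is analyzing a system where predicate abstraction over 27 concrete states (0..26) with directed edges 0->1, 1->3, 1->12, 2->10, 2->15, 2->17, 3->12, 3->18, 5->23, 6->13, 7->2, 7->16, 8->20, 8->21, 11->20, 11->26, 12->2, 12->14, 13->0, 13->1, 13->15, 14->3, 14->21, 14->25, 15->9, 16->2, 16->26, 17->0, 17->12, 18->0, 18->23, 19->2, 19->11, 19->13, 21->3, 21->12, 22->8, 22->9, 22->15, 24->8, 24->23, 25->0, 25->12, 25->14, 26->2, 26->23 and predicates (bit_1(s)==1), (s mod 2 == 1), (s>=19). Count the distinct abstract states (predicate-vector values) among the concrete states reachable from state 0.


BFS from 0:
Concrete reachable: {0, 1, 2, 3, 9, 10, 12, 14, 15, 17, 18, 21, 23, 25}
Abstract via predicates (bit_1(s)==1), (s mod 2 == 1), (s>=19):
  (0,0,0) <- {0, 12}
  (0,1,0) <- {1, 9, 17}
  (0,1,1) <- {21, 25}
  (1,0,0) <- {2, 10, 14, 18}
  (1,1,0) <- {3, 15}
  (1,1,1) <- {23}
Distinct abstract states = 6

6


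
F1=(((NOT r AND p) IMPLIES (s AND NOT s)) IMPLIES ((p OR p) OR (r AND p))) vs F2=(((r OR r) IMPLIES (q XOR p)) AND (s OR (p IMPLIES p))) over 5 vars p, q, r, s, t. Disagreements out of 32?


F1 = (((NOT r AND p) IMPLIES (s AND NOT s)) IMPLIES ((p OR p) OR (r AND p)))
F2 = (((r OR r) IMPLIES (q XOR p)) AND (s OR (p IMPLIES p)))
Evaluate both on each of 32 rows (bits = p,q,r,s,t):
  row 0 [00000]: F1=0 F2=1 (differ) -> 1
  row 1 [00001]: F1=0 F2=1 (differ) -> 1
  row 2 [00010]: F1=0 F2=1 (differ) -> 1
  row 3 [00011]: F1=0 F2=1 (differ) -> 1
  row 4 [00100]: F1=0 F2=0 -> 0
  row 5 [00101]: F1=0 F2=0 -> 0
  row 6 [00110]: F1=0 F2=0 -> 0
  row 7 [00111]: F1=0 F2=0 -> 0
  row 8 [01000]: F1=0 F2=1 (differ) -> 1
  row 9 [01001]: F1=0 F2=1 (differ) -> 1
  row 10 [01010]: F1=0 F2=1 (differ) -> 1
  row 11 [01011]: F1=0 F2=1 (differ) -> 1
  row 12 [01100]: F1=0 F2=1 (differ) -> 1
  row 13 [01101]: F1=0 F2=1 (differ) -> 1
  row 14 [01110]: F1=0 F2=1 (differ) -> 1
  row 15 [01111]: F1=0 F2=1 (differ) -> 1
  row 16 [10000]: F1=1 F2=1 -> 0
  row 17 [10001]: F1=1 F2=1 -> 0
  row 18 [10010]: F1=1 F2=1 -> 0
  row 19 [10011]: F1=1 F2=1 -> 0
  row 20 [10100]: F1=1 F2=1 -> 0
  row 21 [10101]: F1=1 F2=1 -> 0
  row 22 [10110]: F1=1 F2=1 -> 0
  row 23 [10111]: F1=1 F2=1 -> 0
  row 24 [11000]: F1=1 F2=1 -> 0
  row 25 [11001]: F1=1 F2=1 -> 0
  row 26 [11010]: F1=1 F2=1 -> 0
  row 27 [11011]: F1=1 F2=1 -> 0
  row 28 [11100]: F1=1 F2=0 (differ) -> 1
  row 29 [11101]: F1=1 F2=0 (differ) -> 1
  row 30 [11110]: F1=1 F2=0 (differ) -> 1
  row 31 [11111]: F1=1 F2=0 (differ) -> 1
Full result column, 8 rows per line (p,q fixed per line; r,s,t runs 000..111 left to right):
  rows 0-7 [p,q=00]: 11110000  (ones: 4)
  rows 8-15 [p,q=01]: 11111111  (ones: 8)
  rows 16-23 [p,q=10]: 00000000  (ones: 0)
  rows 24-31 [p,q=11]: 00001111  (ones: 4)
Disagreements = 4+8+0+4 = 16

16


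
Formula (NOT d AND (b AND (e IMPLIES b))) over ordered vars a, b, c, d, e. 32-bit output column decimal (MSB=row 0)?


Formula: (NOT d AND (b AND (e IMPLIES b))) over a, b, c, d, e (32 rows)
Evaluate each row (bits = a,b,c,d,e, MSB first):
  row 0 [00000]: (NOT 0 AND (0 AND (0 IMPLIES 0))) -> 0
  row 1 [00001]: (NOT 0 AND (0 AND (1 IMPLIES 0))) -> 0
  row 2 [00010]: (NOT 1 AND (0 AND (0 IMPLIES 0))) -> 0
  row 3 [00011]: (NOT 1 AND (0 AND (1 IMPLIES 0))) -> 0
  row 4 [00100]: (NOT 0 AND (0 AND (0 IMPLIES 0))) -> 0
  row 5 [00101]: (NOT 0 AND (0 AND (1 IMPLIES 0))) -> 0
  row 6 [00110]: (NOT 1 AND (0 AND (0 IMPLIES 0))) -> 0
  row 7 [00111]: (NOT 1 AND (0 AND (1 IMPLIES 0))) -> 0
  row 8 [01000]: (NOT 0 AND (1 AND (0 IMPLIES 1))) -> 1
  row 9 [01001]: (NOT 0 AND (1 AND (1 IMPLIES 1))) -> 1
  row 10 [01010]: (NOT 1 AND (1 AND (0 IMPLIES 1))) -> 0
  row 11 [01011]: (NOT 1 AND (1 AND (1 IMPLIES 1))) -> 0
  row 12 [01100]: (NOT 0 AND (1 AND (0 IMPLIES 1))) -> 1
  row 13 [01101]: (NOT 0 AND (1 AND (1 IMPLIES 1))) -> 1
  row 14 [01110]: (NOT 1 AND (1 AND (0 IMPLIES 1))) -> 0
  row 15 [01111]: (NOT 1 AND (1 AND (1 IMPLIES 1))) -> 0
  row 16 [10000]: (NOT 0 AND (0 AND (0 IMPLIES 0))) -> 0
  row 17 [10001]: (NOT 0 AND (0 AND (1 IMPLIES 0))) -> 0
  row 18 [10010]: (NOT 1 AND (0 AND (0 IMPLIES 0))) -> 0
  row 19 [10011]: (NOT 1 AND (0 AND (1 IMPLIES 0))) -> 0
  row 20 [10100]: (NOT 0 AND (0 AND (0 IMPLIES 0))) -> 0
  row 21 [10101]: (NOT 0 AND (0 AND (1 IMPLIES 0))) -> 0
  row 22 [10110]: (NOT 1 AND (0 AND (0 IMPLIES 0))) -> 0
  row 23 [10111]: (NOT 1 AND (0 AND (1 IMPLIES 0))) -> 0
  row 24 [11000]: (NOT 0 AND (1 AND (0 IMPLIES 1))) -> 1
  row 25 [11001]: (NOT 0 AND (1 AND (1 IMPLIES 1))) -> 1
  row 26 [11010]: (NOT 1 AND (1 AND (0 IMPLIES 1))) -> 0
  row 27 [11011]: (NOT 1 AND (1 AND (1 IMPLIES 1))) -> 0
  row 28 [11100]: (NOT 0 AND (1 AND (0 IMPLIES 1))) -> 1
  row 29 [11101]: (NOT 0 AND (1 AND (1 IMPLIES 1))) -> 1
  row 30 [11110]: (NOT 1 AND (1 AND (0 IMPLIES 1))) -> 0
  row 31 [11111]: (NOT 1 AND (1 AND (1 IMPLIES 1))) -> 0
Full result column, 4 rows per line (a,b,c fixed per line; d,e runs 00..11 left to right):
  rows 0-3 [a,b,c=000]: 0000  = hex 0
  rows 4-7 [a,b,c=001]: 0000  = hex 0
  rows 8-11 [a,b,c=010]: 1100  = hex C
  rows 12-15 [a,b,c=011]: 1100  = hex C
  rows 16-19 [a,b,c=100]: 0000  = hex 0
  rows 20-23 [a,b,c=101]: 0000  = hex 0
  rows 24-27 [a,b,c=110]: 1100  = hex C
  rows 28-31 [a,b,c=111]: 1100  = hex C
Output column (row 0 .. row 31) = 00000000110011000000000011001100
Output column grouped in 4s = 0000 0000 1100 1100 0000 0000 1100 1100 = 0x00CC00CC
Convert to decimal digit by digit (value = value*16 + digit):
  0 -> 0
  0*16 + 0 = 0
  0*16 + 12 (C) = 12
  12*16 + 12 (C) = 204
  204*16 + 0 = 3264
  3264*16 + 0 = 52224
  52224*16 + 12 (C) = 835596
  835596*16 + 12 (C) = 13369548
Decimal = 13369548

13369548


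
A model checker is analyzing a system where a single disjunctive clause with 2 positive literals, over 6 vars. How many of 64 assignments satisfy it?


Step 1: Total=2^6=64
Step 2: Unsat when all 2 false: 2^4=16
Step 3: Sat=64-16=48

48


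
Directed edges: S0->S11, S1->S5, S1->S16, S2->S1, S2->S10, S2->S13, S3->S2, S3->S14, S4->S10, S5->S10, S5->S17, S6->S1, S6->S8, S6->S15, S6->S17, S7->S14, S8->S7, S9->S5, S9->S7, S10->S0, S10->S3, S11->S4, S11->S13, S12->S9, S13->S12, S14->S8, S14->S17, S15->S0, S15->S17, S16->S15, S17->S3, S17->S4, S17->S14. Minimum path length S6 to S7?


BFS layer-by-layer from S6:
  dist 0: {S6}
  dist 1: {S1, S8, S15, S17}
  dist 2: {S0, S3, S4, S5, S7, S14, S16}
  -> S7 reached at distance 2
Shortest path length = 2

2


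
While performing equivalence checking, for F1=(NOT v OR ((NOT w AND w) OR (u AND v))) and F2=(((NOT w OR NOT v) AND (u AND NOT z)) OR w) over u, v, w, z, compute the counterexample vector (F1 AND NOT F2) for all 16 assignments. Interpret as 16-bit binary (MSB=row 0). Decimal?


F1 = (NOT v OR ((NOT w AND w) OR (u AND v)))
F2 = (((NOT w OR NOT v) AND (u AND NOT z)) OR w)
Counterexample to F1=>F2 is where F1=1 and F2=0.
Evaluate each row (bits = u,v,w,z, MSB first):
  row 0 [0000]: F1=1 F2=0 -> F1&~F2 -> 1
  row 1 [0001]: F1=1 F2=0 -> F1&~F2 -> 1
  row 2 [0010]: F1=1 F2=1 -> F1&~F2 -> 0
  row 3 [0011]: F1=1 F2=1 -> F1&~F2 -> 0
  row 4 [0100]: F1=0 F2=0 -> F1&~F2 -> 0
  row 5 [0101]: F1=0 F2=0 -> F1&~F2 -> 0
  row 6 [0110]: F1=0 F2=1 -> F1&~F2 -> 0
  row 7 [0111]: F1=0 F2=1 -> F1&~F2 -> 0
  row 8 [1000]: F1=1 F2=1 -> F1&~F2 -> 0
  row 9 [1001]: F1=1 F2=0 -> F1&~F2 -> 1
  row 10 [1010]: F1=1 F2=1 -> F1&~F2 -> 0
  row 11 [1011]: F1=1 F2=1 -> F1&~F2 -> 0
  row 12 [1100]: F1=1 F2=1 -> F1&~F2 -> 0
  row 13 [1101]: F1=1 F2=0 -> F1&~F2 -> 1
  row 14 [1110]: F1=1 F2=1 -> F1&~F2 -> 0
  row 15 [1111]: F1=1 F2=1 -> F1&~F2 -> 0
Full result column, 4 rows per line (u,v fixed per line; w,z runs 00..11 left to right):
  rows 0-3 [u,v=00]: 1100  = hex C
  rows 4-7 [u,v=01]: 0000  = hex 0
  rows 8-11 [u,v=10]: 0100  = hex 4
  rows 12-15 [u,v=11]: 0100  = hex 4
Counterexample vector (row 0 .. row 15) = 1100000001000100
Output column grouped in 4s = 1100 0000 0100 0100 = 0xC044
Convert to decimal digit by digit (value = value*16 + digit):
  C -> 12
  12*16 + 0 = 192
  192*16 + 4 = 3076
  3076*16 + 4 = 49220
Decimal = 49220

49220


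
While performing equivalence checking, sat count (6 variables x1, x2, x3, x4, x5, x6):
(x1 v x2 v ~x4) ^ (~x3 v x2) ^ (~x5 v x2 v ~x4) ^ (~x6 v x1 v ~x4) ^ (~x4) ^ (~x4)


CNF with 6 clauses over 6 vars (64 assignments).
An assignment satisfies CNF iff every clause has >=1 true literal.
Check each row (bits = x1,x2,x3,x4,x5,x6; clause T/F shown):
  row 0 [000000]: clauses=TTTTTT -> 1
  row 1 [000001]: clauses=TTTTTT -> 1
  row 2 [000010]: clauses=TTTTTT -> 1
  row 3 [000011]: clauses=TTTTTT -> 1
  row 4 [000100]: clauses=FTTTFF -> 0
  (every remaining row is evaluated the same way; all 64 results are listed next)
Full result column, 8 rows per line (x1,x2,x3 fixed per line; x4,x5,x6 runs 000..111 left to right):
  rows 0-7 [x1,x2,x3=000]: 11110000  (ones: 4)
  rows 8-15 [x1,x2,x3=001]: 00000000  (ones: 0)
  rows 16-23 [x1,x2,x3=010]: 11110000  (ones: 4)
  rows 24-31 [x1,x2,x3=011]: 11110000  (ones: 4)
  rows 32-39 [x1,x2,x3=100]: 11110000  (ones: 4)
  rows 40-47 [x1,x2,x3=101]: 00000000  (ones: 0)
  rows 48-55 [x1,x2,x3=110]: 11110000  (ones: 4)
  rows 56-63 [x1,x2,x3=111]: 11110000  (ones: 4)
Satisfying assignments = 4+0+4+4+4+0+4+4 = 24

24


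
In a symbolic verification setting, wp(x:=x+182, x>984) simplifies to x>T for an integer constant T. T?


Formula: wp(x:=E, P) = P[E/x] (substitute E for x in postcondition)
Step 1: Postcondition: x>984
Step 2: Substitute x+182 for x: x+182>984
Step 3: Solve for x: x > 984-182 = 802

802


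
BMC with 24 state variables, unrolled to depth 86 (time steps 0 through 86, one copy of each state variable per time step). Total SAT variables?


BMC unrolls to depth k, creating one copy of each state var for steps 0..k.
Step count = 86 + 1 = 87 (steps 0 through 86)
Vars per step = 24
Total = 24 * 87 = 2088

2088


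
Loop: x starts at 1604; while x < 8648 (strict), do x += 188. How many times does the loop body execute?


Step 1: x goes from 1604 toward 8648 by 188; the body runs while x<8648, so iterations = ceil((bound-start)/step)
Step 2: Distance=7044
Step 3: ceil(7044/188)=38

38


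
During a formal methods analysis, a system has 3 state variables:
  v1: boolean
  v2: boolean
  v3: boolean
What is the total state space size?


State space = product of domain sizes of all variables.
Domain sizes:
  v1 (boolean): 2
  v2 (boolean): 2
  v3 (boolean): 2
Product = 2 * 2 * 2 = 8

8


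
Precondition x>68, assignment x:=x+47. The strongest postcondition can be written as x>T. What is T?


Formula: sp(P, x:=E) = exists old_x. (x = E[old_x/x]) AND P[old_x/x] (old_x is the value of x before the assignment; eliminate old_x by solving x = E[old_x/x] for old_x)
Step 1: Precondition P: x>68, i.e. old_x > 68
Step 2: Assignment gives x = old_x + 47, so old_x = x - 47
Step 3: Substitute into P: x - 47 > 68
Step 4: Simplify: x > 68+47 = 115

115


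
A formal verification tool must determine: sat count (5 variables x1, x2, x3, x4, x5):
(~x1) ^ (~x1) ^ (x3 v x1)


CNF with 3 clauses over 5 vars (32 assignments).
An assignment satisfies CNF iff every clause has >=1 true literal.
Check each row (bits = x1,x2,x3,x4,x5; clause T/F shown):
  row 0 [00000]: clauses=TTF -> 0
  row 1 [00001]: clauses=TTF -> 0
  row 2 [00010]: clauses=TTF -> 0
  row 3 [00011]: clauses=TTF -> 0
  row 4 [00100]: clauses=TTT -> 1
  row 5 [00101]: clauses=TTT -> 1
  row 6 [00110]: clauses=TTT -> 1
  row 7 [00111]: clauses=TTT -> 1
  row 8 [01000]: clauses=TTF -> 0
  row 9 [01001]: clauses=TTF -> 0
  row 10 [01010]: clauses=TTF -> 0
  row 11 [01011]: clauses=TTF -> 0
  row 12 [01100]: clauses=TTT -> 1
  row 13 [01101]: clauses=TTT -> 1
  row 14 [01110]: clauses=TTT -> 1
  row 15 [01111]: clauses=TTT -> 1
  row 16 [10000]: clauses=FFT -> 0
  row 17 [10001]: clauses=FFT -> 0
  row 18 [10010]: clauses=FFT -> 0
  row 19 [10011]: clauses=FFT -> 0
  row 20 [10100]: clauses=FFT -> 0
  row 21 [10101]: clauses=FFT -> 0
  row 22 [10110]: clauses=FFT -> 0
  row 23 [10111]: clauses=FFT -> 0
  row 24 [11000]: clauses=FFT -> 0
  row 25 [11001]: clauses=FFT -> 0
  row 26 [11010]: clauses=FFT -> 0
  row 27 [11011]: clauses=FFT -> 0
  row 28 [11100]: clauses=FFT -> 0
  row 29 [11101]: clauses=FFT -> 0
  row 30 [11110]: clauses=FFT -> 0
  row 31 [11111]: clauses=FFT -> 0
Full result column, 8 rows per line (x1,x2 fixed per line; x3,x4,x5 runs 000..111 left to right):
  rows 0-7 [x1,x2=00]: 00001111  (ones: 4)
  rows 8-15 [x1,x2=01]: 00001111  (ones: 4)
  rows 16-23 [x1,x2=10]: 00000000  (ones: 0)
  rows 24-31 [x1,x2=11]: 00000000  (ones: 0)
Satisfying assignments = 4+4+0+0 = 8

8


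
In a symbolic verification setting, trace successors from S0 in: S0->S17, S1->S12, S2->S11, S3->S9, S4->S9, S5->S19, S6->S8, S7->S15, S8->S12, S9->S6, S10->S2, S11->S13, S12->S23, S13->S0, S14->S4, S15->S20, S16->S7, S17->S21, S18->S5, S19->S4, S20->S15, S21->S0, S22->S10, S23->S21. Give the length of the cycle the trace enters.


Trace from S0 until a state repeats:
  S0 -> S17 -> S21 -> S0
S0 first seen at step 0, revisited at step 3.
Cycle length = 3 - 0 = 3

3


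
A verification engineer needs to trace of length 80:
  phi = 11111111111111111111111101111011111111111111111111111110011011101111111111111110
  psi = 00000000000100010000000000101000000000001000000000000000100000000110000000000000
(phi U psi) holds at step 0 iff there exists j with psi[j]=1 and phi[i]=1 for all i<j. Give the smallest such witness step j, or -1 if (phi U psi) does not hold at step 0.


(phi U psi) at 0: need smallest j with psi[j]=1 and phi[i]=1 for all i in [0,j).
Scan from step 0:
  step 0: phi=1, psi=0 -> continue
  step 1: phi=1, psi=0 -> continue
  step 2: phi=1, psi=0 -> continue
  step 3: phi=1, psi=0 -> continue
  step 11: psi=1 and phi held for [0,11) -> witness found
Witness step = 11

11


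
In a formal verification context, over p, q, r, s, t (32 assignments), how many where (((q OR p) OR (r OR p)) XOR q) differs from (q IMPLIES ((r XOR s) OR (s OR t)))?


F1 = (((q OR p) OR (r OR p)) XOR q)
F2 = (q IMPLIES ((r XOR s) OR (s OR t)))
Evaluate both on each of 32 rows (bits = p,q,r,s,t):
  row 0 [00000]: F1=0 F2=1 (differ) -> 1
  row 1 [00001]: F1=0 F2=1 (differ) -> 1
  row 2 [00010]: F1=0 F2=1 (differ) -> 1
  row 3 [00011]: F1=0 F2=1 (differ) -> 1
  row 4 [00100]: F1=1 F2=1 -> 0
  row 5 [00101]: F1=1 F2=1 -> 0
  row 6 [00110]: F1=1 F2=1 -> 0
  row 7 [00111]: F1=1 F2=1 -> 0
  row 8 [01000]: F1=0 F2=0 -> 0
  row 9 [01001]: F1=0 F2=1 (differ) -> 1
  row 10 [01010]: F1=0 F2=1 (differ) -> 1
  row 11 [01011]: F1=0 F2=1 (differ) -> 1
  row 12 [01100]: F1=0 F2=1 (differ) -> 1
  row 13 [01101]: F1=0 F2=1 (differ) -> 1
  row 14 [01110]: F1=0 F2=1 (differ) -> 1
  row 15 [01111]: F1=0 F2=1 (differ) -> 1
  row 16 [10000]: F1=1 F2=1 -> 0
  row 17 [10001]: F1=1 F2=1 -> 0
  row 18 [10010]: F1=1 F2=1 -> 0
  row 19 [10011]: F1=1 F2=1 -> 0
  row 20 [10100]: F1=1 F2=1 -> 0
  row 21 [10101]: F1=1 F2=1 -> 0
  row 22 [10110]: F1=1 F2=1 -> 0
  row 23 [10111]: F1=1 F2=1 -> 0
  row 24 [11000]: F1=0 F2=0 -> 0
  row 25 [11001]: F1=0 F2=1 (differ) -> 1
  row 26 [11010]: F1=0 F2=1 (differ) -> 1
  row 27 [11011]: F1=0 F2=1 (differ) -> 1
  row 28 [11100]: F1=0 F2=1 (differ) -> 1
  row 29 [11101]: F1=0 F2=1 (differ) -> 1
  row 30 [11110]: F1=0 F2=1 (differ) -> 1
  row 31 [11111]: F1=0 F2=1 (differ) -> 1
Full result column, 8 rows per line (p,q fixed per line; r,s,t runs 000..111 left to right):
  rows 0-7 [p,q=00]: 11110000  (ones: 4)
  rows 8-15 [p,q=01]: 01111111  (ones: 7)
  rows 16-23 [p,q=10]: 00000000  (ones: 0)
  rows 24-31 [p,q=11]: 01111111  (ones: 7)
Disagreements = 4+7+0+7 = 18

18


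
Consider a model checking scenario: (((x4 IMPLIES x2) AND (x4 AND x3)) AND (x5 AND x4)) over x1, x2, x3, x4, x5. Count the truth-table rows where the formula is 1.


Formula: (((x4 IMPLIES x2) AND (x4 AND x3)) AND (x5 AND x4)) over 5 vars (32 rows)
Evaluate each row (x1, x2, x3, x4, x5 as bits, MSB first):
  row 0 [00000]: (((0 IMPLIES 0) AND (0 AND 0)) AND (0 AND 0)) -> 0
  row 1 [00001]: (((0 IMPLIES 0) AND (0 AND 0)) AND (1 AND 0)) -> 0
  row 2 [00010]: (((1 IMPLIES 0) AND (1 AND 0)) AND (0 AND 1)) -> 0
  row 3 [00011]: (((1 IMPLIES 0) AND (1 AND 0)) AND (1 AND 1)) -> 0
  row 4 [00100]: (((0 IMPLIES 0) AND (0 AND 1)) AND (0 AND 0)) -> 0
  row 5 [00101]: (((0 IMPLIES 0) AND (0 AND 1)) AND (1 AND 0)) -> 0
  row 6 [00110]: (((1 IMPLIES 0) AND (1 AND 1)) AND (0 AND 1)) -> 0
  row 7 [00111]: (((1 IMPLIES 0) AND (1 AND 1)) AND (1 AND 1)) -> 0
  row 8 [01000]: (((0 IMPLIES 1) AND (0 AND 0)) AND (0 AND 0)) -> 0
  row 9 [01001]: (((0 IMPLIES 1) AND (0 AND 0)) AND (1 AND 0)) -> 0
  row 10 [01010]: (((1 IMPLIES 1) AND (1 AND 0)) AND (0 AND 1)) -> 0
  row 11 [01011]: (((1 IMPLIES 1) AND (1 AND 0)) AND (1 AND 1)) -> 0
  row 12 [01100]: (((0 IMPLIES 1) AND (0 AND 1)) AND (0 AND 0)) -> 0
  row 13 [01101]: (((0 IMPLIES 1) AND (0 AND 1)) AND (1 AND 0)) -> 0
  row 14 [01110]: (((1 IMPLIES 1) AND (1 AND 1)) AND (0 AND 1)) -> 0
  row 15 [01111]: (((1 IMPLIES 1) AND (1 AND 1)) AND (1 AND 1)) -> 1
  row 16 [10000]: (((0 IMPLIES 0) AND (0 AND 0)) AND (0 AND 0)) -> 0
  row 17 [10001]: (((0 IMPLIES 0) AND (0 AND 0)) AND (1 AND 0)) -> 0
  row 18 [10010]: (((1 IMPLIES 0) AND (1 AND 0)) AND (0 AND 1)) -> 0
  row 19 [10011]: (((1 IMPLIES 0) AND (1 AND 0)) AND (1 AND 1)) -> 0
  row 20 [10100]: (((0 IMPLIES 0) AND (0 AND 1)) AND (0 AND 0)) -> 0
  row 21 [10101]: (((0 IMPLIES 0) AND (0 AND 1)) AND (1 AND 0)) -> 0
  row 22 [10110]: (((1 IMPLIES 0) AND (1 AND 1)) AND (0 AND 1)) -> 0
  row 23 [10111]: (((1 IMPLIES 0) AND (1 AND 1)) AND (1 AND 1)) -> 0
  row 24 [11000]: (((0 IMPLIES 1) AND (0 AND 0)) AND (0 AND 0)) -> 0
  row 25 [11001]: (((0 IMPLIES 1) AND (0 AND 0)) AND (1 AND 0)) -> 0
  row 26 [11010]: (((1 IMPLIES 1) AND (1 AND 0)) AND (0 AND 1)) -> 0
  row 27 [11011]: (((1 IMPLIES 1) AND (1 AND 0)) AND (1 AND 1)) -> 0
  row 28 [11100]: (((0 IMPLIES 1) AND (0 AND 1)) AND (0 AND 0)) -> 0
  row 29 [11101]: (((0 IMPLIES 1) AND (0 AND 1)) AND (1 AND 0)) -> 0
  row 30 [11110]: (((1 IMPLIES 1) AND (1 AND 1)) AND (0 AND 1)) -> 0
  row 31 [11111]: (((1 IMPLIES 1) AND (1 AND 1)) AND (1 AND 1)) -> 1
Full result column, 8 rows per line (x1,x2 fixed per line; x3,x4,x5 runs 000..111 left to right):
  rows 0-7 [x1,x2=00]: 00000000  (ones: 0)
  rows 8-15 [x1,x2=01]: 00000001  (ones: 1)
  rows 16-23 [x1,x2=10]: 00000000  (ones: 0)
  rows 24-31 [x1,x2=11]: 00000001  (ones: 1)
Count of 1-rows = 0+1+0+1 = 2

2


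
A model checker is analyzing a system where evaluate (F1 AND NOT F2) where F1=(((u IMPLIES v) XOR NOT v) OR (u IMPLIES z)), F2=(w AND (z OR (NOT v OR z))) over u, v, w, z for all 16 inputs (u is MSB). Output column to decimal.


F1 = (((u IMPLIES v) XOR NOT v) OR (u IMPLIES z))
F2 = (w AND (z OR (NOT v OR z)))
Counterexample to F1=>F2 is where F1=1 and F2=0.
Evaluate each row (bits = u,v,w,z, MSB first):
  row 0 [0000]: F1=1 F2=0 -> F1&~F2 -> 1
  row 1 [0001]: F1=1 F2=0 -> F1&~F2 -> 1
  row 2 [0010]: F1=1 F2=1 -> F1&~F2 -> 0
  row 3 [0011]: F1=1 F2=1 -> F1&~F2 -> 0
  row 4 [0100]: F1=1 F2=0 -> F1&~F2 -> 1
  row 5 [0101]: F1=1 F2=0 -> F1&~F2 -> 1
  row 6 [0110]: F1=1 F2=0 -> F1&~F2 -> 1
  row 7 [0111]: F1=1 F2=1 -> F1&~F2 -> 0
  row 8 [1000]: F1=1 F2=0 -> F1&~F2 -> 1
  row 9 [1001]: F1=1 F2=0 -> F1&~F2 -> 1
  row 10 [1010]: F1=1 F2=1 -> F1&~F2 -> 0
  row 11 [1011]: F1=1 F2=1 -> F1&~F2 -> 0
  row 12 [1100]: F1=1 F2=0 -> F1&~F2 -> 1
  row 13 [1101]: F1=1 F2=0 -> F1&~F2 -> 1
  row 14 [1110]: F1=1 F2=0 -> F1&~F2 -> 1
  row 15 [1111]: F1=1 F2=1 -> F1&~F2 -> 0
Full result column, 4 rows per line (u,v fixed per line; w,z runs 00..11 left to right):
  rows 0-3 [u,v=00]: 1100  = hex C
  rows 4-7 [u,v=01]: 1110  = hex E
  rows 8-11 [u,v=10]: 1100  = hex C
  rows 12-15 [u,v=11]: 1110  = hex E
Counterexample vector (row 0 .. row 15) = 1100111011001110
Output column grouped in 4s = 1100 1110 1100 1110 = 0xCECE
Convert to decimal digit by digit (value = value*16 + digit):
  C -> 12
  12*16 + 14 (E) = 206
  206*16 + 12 (C) = 3308
  3308*16 + 14 (E) = 52942
Decimal = 52942

52942


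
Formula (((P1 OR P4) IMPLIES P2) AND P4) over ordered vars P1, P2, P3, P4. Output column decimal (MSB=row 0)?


Formula: (((P1 OR P4) IMPLIES P2) AND P4) over P1, P2, P3, P4 (16 rows)
Evaluate each row (bits = P1,P2,P3,P4, MSB first):
  row 0 [0000]: (((0 OR 0) IMPLIES 0) AND 0) -> 0
  row 1 [0001]: (((0 OR 1) IMPLIES 0) AND 1) -> 0
  row 2 [0010]: (((0 OR 0) IMPLIES 0) AND 0) -> 0
  row 3 [0011]: (((0 OR 1) IMPLIES 0) AND 1) -> 0
  row 4 [0100]: (((0 OR 0) IMPLIES 1) AND 0) -> 0
  row 5 [0101]: (((0 OR 1) IMPLIES 1) AND 1) -> 1
  row 6 [0110]: (((0 OR 0) IMPLIES 1) AND 0) -> 0
  row 7 [0111]: (((0 OR 1) IMPLIES 1) AND 1) -> 1
  row 8 [1000]: (((1 OR 0) IMPLIES 0) AND 0) -> 0
  row 9 [1001]: (((1 OR 1) IMPLIES 0) AND 1) -> 0
  row 10 [1010]: (((1 OR 0) IMPLIES 0) AND 0) -> 0
  row 11 [1011]: (((1 OR 1) IMPLIES 0) AND 1) -> 0
  row 12 [1100]: (((1 OR 0) IMPLIES 1) AND 0) -> 0
  row 13 [1101]: (((1 OR 1) IMPLIES 1) AND 1) -> 1
  row 14 [1110]: (((1 OR 0) IMPLIES 1) AND 0) -> 0
  row 15 [1111]: (((1 OR 1) IMPLIES 1) AND 1) -> 1
Full result column, 4 rows per line (P1,P2 fixed per line; P3,P4 runs 00..11 left to right):
  rows 0-3 [P1,P2=00]: 0000  = hex 0
  rows 4-7 [P1,P2=01]: 0101  = hex 5
  rows 8-11 [P1,P2=10]: 0000  = hex 0
  rows 12-15 [P1,P2=11]: 0101  = hex 5
Output column (row 0 .. row 15) = 0000010100000101
Output column grouped in 4s = 0000 0101 0000 0101 = 0x0505
Convert to decimal digit by digit (value = value*16 + digit):
  0 -> 0
  0*16 + 5 = 5
  5*16 + 0 = 80
  80*16 + 5 = 1285
Decimal = 1285

1285


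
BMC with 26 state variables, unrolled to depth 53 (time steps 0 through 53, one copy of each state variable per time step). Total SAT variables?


BMC unrolls to depth k, creating one copy of each state var for steps 0..k.
Step count = 53 + 1 = 54 (steps 0 through 53)
Vars per step = 26
Total = 26 * 54 = 1404

1404


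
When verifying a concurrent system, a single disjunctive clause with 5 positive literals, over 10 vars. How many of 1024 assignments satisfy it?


Step 1: Total=2^10=1024
Step 2: Unsat when all 5 false: 2^5=32
Step 3: Sat=1024-32=992

992


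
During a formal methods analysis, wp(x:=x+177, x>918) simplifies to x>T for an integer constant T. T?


Formula: wp(x:=E, P) = P[E/x] (substitute E for x in postcondition)
Step 1: Postcondition: x>918
Step 2: Substitute x+177 for x: x+177>918
Step 3: Solve for x: x > 918-177 = 741

741


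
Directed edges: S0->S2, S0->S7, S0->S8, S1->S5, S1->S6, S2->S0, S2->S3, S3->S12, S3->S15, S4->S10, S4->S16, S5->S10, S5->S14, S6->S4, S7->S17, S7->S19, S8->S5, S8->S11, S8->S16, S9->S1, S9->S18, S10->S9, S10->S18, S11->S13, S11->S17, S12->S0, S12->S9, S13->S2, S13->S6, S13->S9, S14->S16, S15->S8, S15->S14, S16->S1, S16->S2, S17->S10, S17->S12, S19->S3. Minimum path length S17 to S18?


BFS layer-by-layer from S17:
  dist 0: {S17}
  dist 1: {S10, S12}
  dist 2: {S0, S9, S18}
  -> S18 reached at distance 2
Shortest path length = 2

2


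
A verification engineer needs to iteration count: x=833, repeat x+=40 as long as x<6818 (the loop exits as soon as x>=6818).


Step 1: x goes from 833 toward 6818 by 40; the body runs while x<6818, so iterations = ceil((bound-start)/step)
Step 2: Distance=5985
Step 3: ceil(5985/40)=150

150


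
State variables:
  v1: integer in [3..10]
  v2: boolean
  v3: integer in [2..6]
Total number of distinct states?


State space = product of domain sizes of all variables.
Domain sizes:
  v1 (integer in [3..10]): 8
  v2 (boolean): 2
  v3 (integer in [2..6]): 5
Product = 8 * 2 * 5 = 80

80


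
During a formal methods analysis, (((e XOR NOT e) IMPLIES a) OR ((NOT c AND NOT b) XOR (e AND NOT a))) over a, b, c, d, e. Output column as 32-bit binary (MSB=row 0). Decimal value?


Formula: (((e XOR NOT e) IMPLIES a) OR ((NOT c AND NOT b) XOR (e AND NOT a))) over a, b, c, d, e (32 rows)
Evaluate each row (bits = a,b,c,d,e, MSB first):
  row 0 [00000]: (((0 XOR NOT 0) IMPLIES 0) OR ((NOT 0 AND NOT 0) XOR (0 AND NOT 0))) -> 1
  row 1 [00001]: (((1 XOR NOT 1) IMPLIES 0) OR ((NOT 0 AND NOT 0) XOR (1 AND NOT 0))) -> 0
  row 2 [00010]: (((0 XOR NOT 0) IMPLIES 0) OR ((NOT 0 AND NOT 0) XOR (0 AND NOT 0))) -> 1
  row 3 [00011]: (((1 XOR NOT 1) IMPLIES 0) OR ((NOT 0 AND NOT 0) XOR (1 AND NOT 0))) -> 0
  row 4 [00100]: (((0 XOR NOT 0) IMPLIES 0) OR ((NOT 1 AND NOT 0) XOR (0 AND NOT 0))) -> 0
  row 5 [00101]: (((1 XOR NOT 1) IMPLIES 0) OR ((NOT 1 AND NOT 0) XOR (1 AND NOT 0))) -> 1
  row 6 [00110]: (((0 XOR NOT 0) IMPLIES 0) OR ((NOT 1 AND NOT 0) XOR (0 AND NOT 0))) -> 0
  row 7 [00111]: (((1 XOR NOT 1) IMPLIES 0) OR ((NOT 1 AND NOT 0) XOR (1 AND NOT 0))) -> 1
  row 8 [01000]: (((0 XOR NOT 0) IMPLIES 0) OR ((NOT 0 AND NOT 1) XOR (0 AND NOT 0))) -> 0
  row 9 [01001]: (((1 XOR NOT 1) IMPLIES 0) OR ((NOT 0 AND NOT 1) XOR (1 AND NOT 0))) -> 1
  row 10 [01010]: (((0 XOR NOT 0) IMPLIES 0) OR ((NOT 0 AND NOT 1) XOR (0 AND NOT 0))) -> 0
  row 11 [01011]: (((1 XOR NOT 1) IMPLIES 0) OR ((NOT 0 AND NOT 1) XOR (1 AND NOT 0))) -> 1
  row 12 [01100]: (((0 XOR NOT 0) IMPLIES 0) OR ((NOT 1 AND NOT 1) XOR (0 AND NOT 0))) -> 0
  row 13 [01101]: (((1 XOR NOT 1) IMPLIES 0) OR ((NOT 1 AND NOT 1) XOR (1 AND NOT 0))) -> 1
  row 14 [01110]: (((0 XOR NOT 0) IMPLIES 0) OR ((NOT 1 AND NOT 1) XOR (0 AND NOT 0))) -> 0
  row 15 [01111]: (((1 XOR NOT 1) IMPLIES 0) OR ((NOT 1 AND NOT 1) XOR (1 AND NOT 0))) -> 1
  row 16 [10000]: (((0 XOR NOT 0) IMPLIES 1) OR ((NOT 0 AND NOT 0) XOR (0 AND NOT 1))) -> 1
  row 17 [10001]: (((1 XOR NOT 1) IMPLIES 1) OR ((NOT 0 AND NOT 0) XOR (1 AND NOT 1))) -> 1
  row 18 [10010]: (((0 XOR NOT 0) IMPLIES 1) OR ((NOT 0 AND NOT 0) XOR (0 AND NOT 1))) -> 1
  row 19 [10011]: (((1 XOR NOT 1) IMPLIES 1) OR ((NOT 0 AND NOT 0) XOR (1 AND NOT 1))) -> 1
  row 20 [10100]: (((0 XOR NOT 0) IMPLIES 1) OR ((NOT 1 AND NOT 0) XOR (0 AND NOT 1))) -> 1
  row 21 [10101]: (((1 XOR NOT 1) IMPLIES 1) OR ((NOT 1 AND NOT 0) XOR (1 AND NOT 1))) -> 1
  row 22 [10110]: (((0 XOR NOT 0) IMPLIES 1) OR ((NOT 1 AND NOT 0) XOR (0 AND NOT 1))) -> 1
  row 23 [10111]: (((1 XOR NOT 1) IMPLIES 1) OR ((NOT 1 AND NOT 0) XOR (1 AND NOT 1))) -> 1
  row 24 [11000]: (((0 XOR NOT 0) IMPLIES 1) OR ((NOT 0 AND NOT 1) XOR (0 AND NOT 1))) -> 1
  row 25 [11001]: (((1 XOR NOT 1) IMPLIES 1) OR ((NOT 0 AND NOT 1) XOR (1 AND NOT 1))) -> 1
  row 26 [11010]: (((0 XOR NOT 0) IMPLIES 1) OR ((NOT 0 AND NOT 1) XOR (0 AND NOT 1))) -> 1
  row 27 [11011]: (((1 XOR NOT 1) IMPLIES 1) OR ((NOT 0 AND NOT 1) XOR (1 AND NOT 1))) -> 1
  row 28 [11100]: (((0 XOR NOT 0) IMPLIES 1) OR ((NOT 1 AND NOT 1) XOR (0 AND NOT 1))) -> 1
  row 29 [11101]: (((1 XOR NOT 1) IMPLIES 1) OR ((NOT 1 AND NOT 1) XOR (1 AND NOT 1))) -> 1
  row 30 [11110]: (((0 XOR NOT 0) IMPLIES 1) OR ((NOT 1 AND NOT 1) XOR (0 AND NOT 1))) -> 1
  row 31 [11111]: (((1 XOR NOT 1) IMPLIES 1) OR ((NOT 1 AND NOT 1) XOR (1 AND NOT 1))) -> 1
Full result column, 4 rows per line (a,b,c fixed per line; d,e runs 00..11 left to right):
  rows 0-3 [a,b,c=000]: 1010  = hex A
  rows 4-7 [a,b,c=001]: 0101  = hex 5
  rows 8-11 [a,b,c=010]: 0101  = hex 5
  rows 12-15 [a,b,c=011]: 0101  = hex 5
  rows 16-19 [a,b,c=100]: 1111  = hex F
  rows 20-23 [a,b,c=101]: 1111  = hex F
  rows 24-27 [a,b,c=110]: 1111  = hex F
  rows 28-31 [a,b,c=111]: 1111  = hex F
Output column (row 0 .. row 31) = 10100101010101011111111111111111
Output column grouped in 4s = 1010 0101 0101 0101 1111 1111 1111 1111 = 0xA555FFFF
Convert to decimal digit by digit (value = value*16 + digit):
  A -> 10
  10*16 + 5 = 165
  165*16 + 5 = 2645
  2645*16 + 5 = 42325
  42325*16 + 15 (F) = 677215
  677215*16 + 15 (F) = 10835455
  10835455*16 + 15 (F) = 173367295
  173367295*16 + 15 (F) = 2773876735
Decimal = 2773876735

2773876735
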